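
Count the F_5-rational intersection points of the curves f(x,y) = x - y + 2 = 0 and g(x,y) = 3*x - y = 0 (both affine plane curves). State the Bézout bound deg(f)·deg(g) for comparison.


Common zeros: {(1, 3)}; count = 1; Bézout bound = 1.

deg(f) = 1, deg(g) = 1, so Bézout bound = 1.
Scan x ∈ F_5. For each x, list the y ∈ F_5 with f(x, y) ≡ 0 and those with g(x, y) ≡ 0 (mod 5); the common zeros in that column are the intersection.
  x = 0: f ≡ 0 at y ∈ {2}; g ≡ 0 at y ∈ {0}; common: ∅.
  x = 1: f ≡ 0 at y ∈ {3}; g ≡ 0 at y ∈ {3}; common: {3}.
  x = 2: f ≡ 0 at y ∈ {4}; g ≡ 0 at y ∈ {1}; common: ∅.
  x = 3: f ≡ 0 at y ∈ {0}; g ≡ 0 at y ∈ {4}; common: ∅.
  x = 4: f ≡ 0 at y ∈ {1}; g ≡ 0 at y ∈ {2}; common: ∅.
Collecting: common zeros = {(1, 3)}, so the count is 1.
Comparison with the Bézout bound: 1 ≤ 1 = deg(f)·deg(g), as expected for curves with no common component (the bound is attained).


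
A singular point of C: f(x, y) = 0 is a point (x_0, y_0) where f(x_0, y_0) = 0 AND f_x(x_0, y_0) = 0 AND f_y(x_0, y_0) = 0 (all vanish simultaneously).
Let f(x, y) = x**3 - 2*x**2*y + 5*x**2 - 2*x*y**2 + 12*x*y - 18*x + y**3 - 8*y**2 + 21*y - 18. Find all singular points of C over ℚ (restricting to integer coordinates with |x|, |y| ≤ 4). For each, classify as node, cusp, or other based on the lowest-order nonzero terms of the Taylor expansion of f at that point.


Singular points: {(0, 3)}; classification: node.

Compute partial derivatives:
  f_x = 3*x**2 - 4*x*y + 10*x - 2*y**2 + 12*y - 18.
  f_y = -2*x**2 - 4*x*y + 12*x + 3*y**2 - 16*y + 21.
Scan x_0 ∈ {−4, ..., 4}. For each x_0, f_y(x_0, y) is a polynomial in y; find its integer roots y ∈ {−4, ..., 4}, then test f_x and f at those candidates.
  x = -4: f_y(-4, y) = 3*y**2 - 59; no integer root y with |y| ≤ 4.
  x = -3: f_y(-3, y) = 3*y**2 - 4*y - 33; no integer root y with |y| ≤ 4.
  x = -2: f_y(-2, y) = 3*y**2 - 8*y - 11; vanishes at y ∈ {-1}. (-2, -1): f_x = -48 ≠ 0.
  x = -1: f_y(-1, y) = 3*y**2 - 12*y + 7; no integer root y with |y| ≤ 4.
  x = 0: f_y(0, y) = 3*y**2 - 16*y + 21; vanishes at y ∈ {3}. (0, 3): f_x = 0, f = 0 — SINGULAR.
  x = 1: f_y(1, y) = 3*y**2 - 20*y + 31; no integer root y with |y| ≤ 4.
  x = 2: f_y(2, y) = 3*y**2 - 24*y + 37; no integer root y with |y| ≤ 4.
  x = 3: f_y(3, y) = 3*y**2 - 28*y + 39; no integer root y with |y| ≤ 4.
  x = 4: f_y(4, y) = 3*y**2 - 32*y + 37; no integer root y with |y| ≤ 4.
Only singular point on the grid: (0, 3).
Classify: substitute x = 0 + u, y = 3 + v and expand: f = u**3 - 2*u**2*v - u**2 - 2*u*v**2 + v**3 + v**2.
No constant or linear terms (consistent with a singular point). Quadratic part: -u**2 + v**2. Cubic part: u**3 - 2*u**2*v - 2*u*v**2 + v**3.
The quadratic part v**2 - u**2 = (v − u)(v + u) splits into two distinct linear factors, so there are two distinct tangent lines y − 3 = ±(x − 0) — this is a node (ordinary double point).
Classification: node.


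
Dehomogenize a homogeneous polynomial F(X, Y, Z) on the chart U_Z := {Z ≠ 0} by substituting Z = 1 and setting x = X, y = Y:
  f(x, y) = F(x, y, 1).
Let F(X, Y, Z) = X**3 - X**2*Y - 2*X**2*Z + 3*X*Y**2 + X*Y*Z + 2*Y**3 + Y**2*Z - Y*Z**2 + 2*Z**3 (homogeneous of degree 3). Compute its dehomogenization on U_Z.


f(x, y) = x**3 - x**2*y - 2*x**2 + 3*x*y**2 + x*y + 2*y**3 + y**2 - y + 2

On U_Z we set Z = 1. Each monomial c·X^i·Y^j·Z^k in F becomes c·x^i·y^j·1^k = c·x^i·y^j.
Substituting Z = 1: F(X, Y, 1) = x**3 - x**2*y - 2*x**2 + 3*x*y**2 + x*y + 2*y**3 + y**2 - y + 2.
Note: deg(f) ≤ deg(F) = 3; strict inequality happens when F is divisible by Z (lost terms).


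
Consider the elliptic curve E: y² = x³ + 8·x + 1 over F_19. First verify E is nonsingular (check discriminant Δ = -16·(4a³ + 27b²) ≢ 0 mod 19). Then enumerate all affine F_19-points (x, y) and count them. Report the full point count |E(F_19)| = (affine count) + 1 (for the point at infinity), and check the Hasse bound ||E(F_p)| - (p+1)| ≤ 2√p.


Affine points = {(0, 1), (0, 18), (2, 5), (2, 14), (7, 1), (7, 18), (8, 8), (8, 11), (9, 2), (9, 17), (10, 6), (10, 13), (12, 1), (12, 18), (14, 8), (14, 11), (15, 0), (16, 8), (16, 11), (18, 7), (18, 12)}; affine count = 21; |E(F_19)| = 22.

Discriminant check: Δ ∝ 4a³ + 27b² = 4·8³ + 27·1² = 4·512 + 27·1 ≡ 4 (mod 19). Nonzero ⇒ E is nonsingular.
For each x ∈ F_19, compute rhs = x³ + 8·x + 1 mod 19, then count y ∈ F_19 with y² ≡ rhs.
  x = 0: rhs = 1, matching y values: 1, 18 (2 points).
  x = 1: rhs = 10, matching y values: none (0 points).
  x = 2: rhs = 6, matching y values: 5, 14 (2 points).
  x = 3: rhs = 14, matching y values: none (0 points).
  x = 4: rhs = 2, matching y values: none (0 points).
  x = 5: rhs = 14, matching y values: none (0 points).
  x = 6: rhs = 18, matching y values: none (0 points).
  x = 7: rhs = 1, matching y values: 1, 18 (2 points).
  x = 8: rhs = 7, matching y values: 8, 11 (2 points).
  x = 9: rhs = 4, matching y values: 2, 17 (2 points).
  x = 10: rhs = 17, matching y values: 6, 13 (2 points).
  x = 11: rhs = 14, matching y values: none (0 points).
  x = 12: rhs = 1, matching y values: 1, 18 (2 points).
  x = 13: rhs = 3, matching y values: none (0 points).
  x = 14: rhs = 7, matching y values: 8, 11 (2 points).
  x = 15: rhs = 0, matching y values: 0 (1 points).
  x = 16: rhs = 7, matching y values: 8, 11 (2 points).
  x = 17: rhs = 15, matching y values: none (0 points).
  x = 18: rhs = 11, matching y values: 7, 12 (2 points).
Total affine count: 21.
Full point count |E(F_19)| = 21 + 1 = 22.
Hasse bound: |22 − (19+1)| = |2| = 2 ≤ 2√19 ≈ 8.7178 ✓.


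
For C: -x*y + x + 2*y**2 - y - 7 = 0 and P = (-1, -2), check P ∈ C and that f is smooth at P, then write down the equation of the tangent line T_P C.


Tangent line at P: 3*x - 8*y - 13 = 0.

Step 1: f(-1, -2) = 0, so P lies on C.
Step 2: partial derivatives
  f_x(x, y) = 1 - y, f_y(x, y) = -x + 4*y - 1.
  f_x(P) = 3, f_y(P) = -8 (gradient nonzero, so P is smooth).
Step 3: tangent line at P: 3·(x − -1) + -8·(y − -2) = 0.
Expanding: 3*x - 8*y - 13 = 0.


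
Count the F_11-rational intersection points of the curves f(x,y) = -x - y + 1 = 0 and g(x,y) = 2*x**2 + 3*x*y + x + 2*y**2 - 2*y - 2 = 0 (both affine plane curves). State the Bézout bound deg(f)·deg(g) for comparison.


Common zeros: {(4, 8), (5, 7)}; count = 2; Bézout bound = 2.

deg(f) = 1, deg(g) = 2, so Bézout bound = 2.
Scan x ∈ F_11. For each x, list the y ∈ F_11 with f(x, y) ≡ 0 and those with g(x, y) ≡ 0 (mod 11); the common zeros in that column are the intersection.
  x = 0: f ≡ 0 at y ∈ {1}; g ≡ 0 at y ∈ {4, 8}; common: ∅.
  x = 1: f ≡ 0 at y ∈ {0}; g ≡ 0 at y ∈ {2, 3}; common: ∅.
  x = 2: f ≡ 0 at y ∈ {10}; g ≡ 0 at y ∈ ∅; common: ∅.
  x = 3: f ≡ 0 at y ∈ {9}; g ≡ 0 at y ∈ ∅; common: ∅.
  x = 4: f ≡ 0 at y ∈ {8}; g ≡ 0 at y ∈ {8, 9}; common: {8}.
  x = 5: f ≡ 0 at y ∈ {7}; g ≡ 0 at y ∈ {3, 7}; common: {7}.
  x = 6: f ≡ 0 at y ∈ {6}; g ≡ 0 at y ∈ {7}; common: ∅.
  x = 7: f ≡ 0 at y ∈ {5}; g ≡ 0 at y ∈ ∅; common: ∅.
  x = 8: f ≡ 0 at y ∈ {4}; g ≡ 0 at y ∈ ∅; common: ∅.
  x = 9: f ≡ 0 at y ∈ {3}; g ≡ 0 at y ∈ ∅; common: ∅.
  x = 10: f ≡ 0 at y ∈ {2}; g ≡ 0 at y ∈ {4}; common: ∅.
Collecting: common zeros = {(4, 8), (5, 7)}, so the count is 2.
Comparison with the Bézout bound: 2 ≤ 2 = deg(f)·deg(g), as expected for curves with no common component (the bound is attained).


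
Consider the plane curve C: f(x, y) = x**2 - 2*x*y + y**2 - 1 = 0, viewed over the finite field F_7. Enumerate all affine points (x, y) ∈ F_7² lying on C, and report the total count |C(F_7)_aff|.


Affine F_7-points: {(0, 1), (0, 6), (1, 0), (1, 2), (2, 1), (2, 3), (3, 2), (3, 4), (4, 3), (4, 5), (5, 4), (5, 6), (6, 0), (6, 5)}; count = 14.

For each of the 49 pairs (x, y) ∈ F_7², evaluate f(x, y) mod 7. Record the zeros.
  x = 0: [0↦6, 1↦0, 2↦3, 3↦1, 4↦1, 5↦3, 6↦0]  zeros at y ∈ {1, 6}
  x = 1: [0↦0, 1↦6, 2↦0, 3↦3, 4↦1, 5↦1, 6↦3]  zeros at y ∈ {0, 2}
  x = 2: [0↦3, 1↦0, 2↦6, 3↦0, 4↦3, 5↦1, 6↦1]  zeros at y ∈ {1, 3}
  x = 3: [0↦1, 1↦3, 2↦0, 3↦6, 4↦0, 5↦3, 6↦1]  zeros at y ∈ {2, 4}
  x = 4: [0↦1, 1↦1, 2↦3, 3↦0, 4↦6, 5↦0, 6↦3]  zeros at y ∈ {3, 5}
  x = 5: [0↦3, 1↦1, 2↦1, 3↦3, 4↦0, 5↦6, 6↦0]  zeros at y ∈ {4, 6}
  x = 6: [0↦0, 1↦3, 2↦1, 3↦1, 4↦3, 5↦0, 6↦6]  zeros at y ∈ {0, 5}
Collecting zeros: affine points = {(0, 1), (0, 6), (1, 0), (1, 2), (2, 1), (2, 3), (3, 2), (3, 4), (4, 3), (4, 5), (5, 4), (5, 6), (6, 0), (6, 5)}.
Total count |C(F_7)_aff| = 14.


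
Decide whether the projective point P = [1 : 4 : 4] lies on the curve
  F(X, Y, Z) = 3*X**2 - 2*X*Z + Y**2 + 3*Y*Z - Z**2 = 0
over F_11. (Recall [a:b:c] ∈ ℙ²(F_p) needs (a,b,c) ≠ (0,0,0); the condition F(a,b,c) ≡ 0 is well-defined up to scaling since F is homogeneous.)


F(1,4,4) ≡ 10 (mod 11); P is NOT on the curve.

Evaluate F(1, 4, 4) term-by-term (mod 11).
  3*X**2 ↦ 3·1·1·1 = 3
  -2*X*Z ↦ -2·1·1·4 = -8
  Y**2 ↦ 1·1·16·1 = 16
  3*Y*Z ↦ 3·1·4·4 = 48
  -Z**2 ↦ -1·1·1·16 = -16
Sum: F(1, 4, 4) = (3) + (-8) + (16) + (48) + (-16) = 43.
Reducing mod 11: 43 ≡ 10 (mod 11).
Since F(a, b, c) ≡ 10 ≠ 0 (mod 11), P does NOT lie on the curve.


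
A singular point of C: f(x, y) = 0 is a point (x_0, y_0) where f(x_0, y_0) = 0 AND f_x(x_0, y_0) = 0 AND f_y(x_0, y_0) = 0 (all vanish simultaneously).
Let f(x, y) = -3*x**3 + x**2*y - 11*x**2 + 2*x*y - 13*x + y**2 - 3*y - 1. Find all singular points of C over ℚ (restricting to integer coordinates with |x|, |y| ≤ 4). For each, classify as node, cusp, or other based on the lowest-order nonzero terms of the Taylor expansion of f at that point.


Singular points: {(-1, 2)}; classification: cusp.

Compute partial derivatives:
  f_x = -9*x**2 + 2*x*y - 22*x + 2*y - 13.
  f_y = x**2 + 2*x + 2*y - 3.
Scan x_0 ∈ {−4, ..., 4}. For each x_0, f_y(x_0, y) is a polynomial in y; find its integer roots y ∈ {−4, ..., 4}, then test f_x and f at those candidates.
  x = -4: f_y(-4, y) = 2*y + 5; no integer root y with |y| ≤ 4.
  x = -3: f_y(-3, y) = 2*y; vanishes at y ∈ {0}. (-3, 0): f_x = -28 ≠ 0.
  x = -2: f_y(-2, y) = 2*y - 3; no integer root y with |y| ≤ 4.
  x = -1: f_y(-1, y) = 2*y - 4; vanishes at y ∈ {2}. (-1, 2): f_x = 0, f = 0 — SINGULAR.
  x = 0: f_y(0, y) = 2*y - 3; no integer root y with |y| ≤ 4.
  x = 1: f_y(1, y) = 2*y; vanishes at y ∈ {0}. (1, 0): f_x = -44 ≠ 0.
  x = 2: f_y(2, y) = 2*y + 5; no integer root y with |y| ≤ 4.
  x = 3: f_y(3, y) = 2*y + 12; no integer root y with |y| ≤ 4.
  x = 4: f_y(4, y) = 2*y + 21; no integer root y with |y| ≤ 4.
Only singular point on the grid: (-1, 2).
Classify: substitute x = -1 + u, y = 2 + v and expand: f = -3*u**3 + u**2*v + v**2.
No constant or linear terms (consistent with a singular point). Quadratic part: v**2. Cubic part: -3*u**3 + u**2*v.
The quadratic part v**2 is a perfect square, so there is a single (double) tangent line v = 0, i.e. y = 2. Restricting the cubic part to that line (v = 0) leaves -3*u**3 ≠ 0, so f is not divisible by v and the branch is v² ≈ 3*u**3 to lowest order — this is a cusp.
Classification: cusp.


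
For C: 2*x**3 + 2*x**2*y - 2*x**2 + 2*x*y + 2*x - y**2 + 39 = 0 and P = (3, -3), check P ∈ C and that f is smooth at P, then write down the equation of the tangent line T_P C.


Tangent line at P: 2*x + 30*y + 84 = 0.

Step 1: f(3, -3) = 0, so P lies on C.
Step 2: partial derivatives
  f_x(x, y) = 6*x**2 + 4*x*y - 4*x + 2*y + 2, f_y(x, y) = 2*x**2 + 2*x - 2*y.
  f_x(P) = 2, f_y(P) = 30 (gradient nonzero, so P is smooth).
Step 3: tangent line at P: 2·(x − 3) + 30·(y − -3) = 0.
Expanding: 2*x + 30*y + 84 = 0.


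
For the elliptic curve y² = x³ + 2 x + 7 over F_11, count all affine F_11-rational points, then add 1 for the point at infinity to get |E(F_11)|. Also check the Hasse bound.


Affine points = {(6, 2), (6, 9), (7, 1), (7, 10), (10, 2), (10, 9)}; affine count = 6; |E(F_11)| = 7.

Discriminant check: Δ ∝ 4a³ + 27b² = 4·2³ + 27·7² = 4·8 + 27·49 ≡ 2 (mod 11). Nonzero ⇒ E is nonsingular.
For each x ∈ F_11, compute rhs = x³ + 2·x + 7 mod 11, then count y ∈ F_11 with y² ≡ rhs.
  x = 0: rhs = 7, matching y values: none (0 points).
  x = 1: rhs = 10, matching y values: none (0 points).
  x = 2: rhs = 8, matching y values: none (0 points).
  x = 3: rhs = 7, matching y values: none (0 points).
  x = 4: rhs = 2, matching y values: none (0 points).
  x = 5: rhs = 10, matching y values: none (0 points).
  x = 6: rhs = 4, matching y values: 2, 9 (2 points).
  x = 7: rhs = 1, matching y values: 1, 10 (2 points).
  x = 8: rhs = 7, matching y values: none (0 points).
  x = 9: rhs = 6, matching y values: none (0 points).
  x = 10: rhs = 4, matching y values: 2, 9 (2 points).
Total affine count: 6.
Full point count |E(F_11)| = 6 + 1 = 7.
Hasse bound: |7 − (11+1)| = |-5| = 5 ≤ 2√11 ≈ 6.6332 ✓.


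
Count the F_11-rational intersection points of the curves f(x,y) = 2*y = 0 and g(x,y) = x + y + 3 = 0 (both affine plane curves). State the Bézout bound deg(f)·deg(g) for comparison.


Common zeros: {(8, 0)}; count = 1; Bézout bound = 1.

deg(f) = 1, deg(g) = 1, so Bézout bound = 1.
Scan x ∈ F_11. For each x, list the y ∈ F_11 with f(x, y) ≡ 0 and those with g(x, y) ≡ 0 (mod 11); the common zeros in that column are the intersection.
  x = 0: f ≡ 0 at y ∈ {0}; g ≡ 0 at y ∈ {8}; common: ∅.
  x = 1: f ≡ 0 at y ∈ {0}; g ≡ 0 at y ∈ {7}; common: ∅.
  x = 2: f ≡ 0 at y ∈ {0}; g ≡ 0 at y ∈ {6}; common: ∅.
  x = 3: f ≡ 0 at y ∈ {0}; g ≡ 0 at y ∈ {5}; common: ∅.
  x = 4: f ≡ 0 at y ∈ {0}; g ≡ 0 at y ∈ {4}; common: ∅.
  x = 5: f ≡ 0 at y ∈ {0}; g ≡ 0 at y ∈ {3}; common: ∅.
  x = 6: f ≡ 0 at y ∈ {0}; g ≡ 0 at y ∈ {2}; common: ∅.
  x = 7: f ≡ 0 at y ∈ {0}; g ≡ 0 at y ∈ {1}; common: ∅.
  x = 8: f ≡ 0 at y ∈ {0}; g ≡ 0 at y ∈ {0}; common: {0}.
  x = 9: f ≡ 0 at y ∈ {0}; g ≡ 0 at y ∈ {10}; common: ∅.
  x = 10: f ≡ 0 at y ∈ {0}; g ≡ 0 at y ∈ {9}; common: ∅.
Collecting: common zeros = {(8, 0)}, so the count is 1.
Comparison with the Bézout bound: 1 ≤ 1 = deg(f)·deg(g), as expected for curves with no common component (the bound is attained).


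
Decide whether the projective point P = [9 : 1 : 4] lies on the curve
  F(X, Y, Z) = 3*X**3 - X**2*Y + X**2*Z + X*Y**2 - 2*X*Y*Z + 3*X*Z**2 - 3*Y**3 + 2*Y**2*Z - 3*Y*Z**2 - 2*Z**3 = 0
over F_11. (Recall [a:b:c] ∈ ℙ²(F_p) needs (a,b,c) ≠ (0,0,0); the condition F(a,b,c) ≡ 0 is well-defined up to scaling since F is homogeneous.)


F(9,1,4) ≡ 10 (mod 11); P is NOT on the curve.

Evaluate F(9, 1, 4) term-by-term (mod 11).
  3*X**3 ↦ 3·729·1·1 = 2187
  -X**2*Y ↦ -1·81·1·1 = -81
  X**2*Z ↦ 1·81·1·4 = 324
  X*Y**2 ↦ 1·9·1·1 = 9
  -2*X*Y*Z ↦ -2·9·1·4 = -72
  3*X*Z**2 ↦ 3·9·1·16 = 432
  -3*Y**3 ↦ -3·1·1·1 = -3
  2*Y**2*Z ↦ 2·1·1·4 = 8
  -3*Y*Z**2 ↦ -3·1·1·16 = -48
  -2*Z**3 ↦ -2·1·1·64 = -128
Sum: F(9, 1, 4) = (2187) + (-81) + (324) + (9) + (-72) + (432) + (-3) + (8) + (-48) + (-128) = 2628.
Reducing mod 11: 2628 ≡ 10 (mod 11).
Since F(a, b, c) ≡ 10 ≠ 0 (mod 11), P does NOT lie on the curve.


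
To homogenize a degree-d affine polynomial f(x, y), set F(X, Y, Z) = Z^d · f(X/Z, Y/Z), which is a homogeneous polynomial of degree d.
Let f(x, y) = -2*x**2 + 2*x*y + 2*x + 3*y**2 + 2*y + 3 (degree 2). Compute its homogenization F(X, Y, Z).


F(X, Y, Z) = -2*X**2 + 2*X*Y + 2*X*Z + 3*Y**2 + 2*Y*Z + 3*Z**2

deg(f) = 2.
Substitute x = X/Z, y = Y/Z into f, then multiply by Z^2.
  monomial -2·x^2·y^0 ↦ -2·X^2·Y^0·Z^0.
  monomial 2·x^1·y^1 ↦ 2·X^1·Y^1·Z^0.
  monomial 2·x^1·y^0 ↦ 2·X^1·Y^0·Z^1.
  monomial 3·x^0·y^2 ↦ 3·X^0·Y^2·Z^0.
  monomial 2·x^0·y^1 ↦ 2·X^0·Y^1·Z^1.
  monomial 3·x^0·y^0 ↦ 3·X^0·Y^0·Z^2.
Collecting: F(X, Y, Z) = -2*X**2 + 2*X*Y + 2*X*Z + 3*Y**2 + 2*Y*Z + 3*Z**2.


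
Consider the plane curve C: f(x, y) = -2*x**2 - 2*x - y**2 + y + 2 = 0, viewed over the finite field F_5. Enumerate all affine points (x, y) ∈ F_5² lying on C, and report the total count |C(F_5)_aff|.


Affine F_5-points: {(0, 2), (0, 4), (2, 0), (2, 1), (4, 2), (4, 4)}; count = 6.

For each of the 25 pairs (x, y) ∈ F_5², evaluate f(x, y) mod 5. Record the zeros.
  x = 0: [0↦2, 1↦2, 2↦0, 3↦1, 4↦0]  zeros at y ∈ {2, 4}
  x = 1: [0↦3, 1↦3, 2↦1, 3↦2, 4↦1]  zeros at y ∈ ∅
  x = 2: [0↦0, 1↦0, 2↦3, 3↦4, 4↦3]  zeros at y ∈ {0, 1}
  x = 3: [0↦3, 1↦3, 2↦1, 3↦2, 4↦1]  zeros at y ∈ ∅
  x = 4: [0↦2, 1↦2, 2↦0, 3↦1, 4↦0]  zeros at y ∈ {2, 4}
Collecting zeros: affine points = {(0, 2), (0, 4), (2, 0), (2, 1), (4, 2), (4, 4)}.
Total count |C(F_5)_aff| = 6.


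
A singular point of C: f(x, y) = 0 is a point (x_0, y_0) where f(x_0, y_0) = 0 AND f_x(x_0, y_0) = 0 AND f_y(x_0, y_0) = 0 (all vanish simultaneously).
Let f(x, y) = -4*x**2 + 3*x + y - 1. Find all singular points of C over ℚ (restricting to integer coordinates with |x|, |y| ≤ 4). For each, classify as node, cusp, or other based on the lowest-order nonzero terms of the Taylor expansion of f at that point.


No singular points in the scanned grid; C is smooth there.

Compute partial derivatives:
  f_x = 3 - 8*x.
  f_y = 1.
f_y = 1 is a nonzero constant, so f_y never vanishes: no point (x, y) can satisfy f = f_x = f_y = 0. In particular no (x, y) ∈ {−4, ..., 4}² is singular; the curve is smooth.


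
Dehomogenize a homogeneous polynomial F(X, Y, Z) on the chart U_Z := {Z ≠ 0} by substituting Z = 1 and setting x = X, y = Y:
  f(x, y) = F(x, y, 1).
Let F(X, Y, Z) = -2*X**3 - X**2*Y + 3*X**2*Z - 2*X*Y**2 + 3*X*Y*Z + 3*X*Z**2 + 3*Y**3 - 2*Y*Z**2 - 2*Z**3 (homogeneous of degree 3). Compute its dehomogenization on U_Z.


f(x, y) = -2*x**3 - x**2*y + 3*x**2 - 2*x*y**2 + 3*x*y + 3*x + 3*y**3 - 2*y - 2

On U_Z we set Z = 1. Each monomial c·X^i·Y^j·Z^k in F becomes c·x^i·y^j·1^k = c·x^i·y^j.
Substituting Z = 1: F(X, Y, 1) = -2*x**3 - x**2*y + 3*x**2 - 2*x*y**2 + 3*x*y + 3*x + 3*y**3 - 2*y - 2.
Note: deg(f) ≤ deg(F) = 3; strict inequality happens when F is divisible by Z (lost terms).


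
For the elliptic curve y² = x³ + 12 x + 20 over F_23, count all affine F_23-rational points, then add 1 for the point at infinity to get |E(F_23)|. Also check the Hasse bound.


Affine points = {(2, 11), (2, 12), (6, 3), (6, 20), (9, 11), (9, 12), (10, 6), (10, 17), (12, 11), (12, 12), (13, 2), (13, 21), (17, 10), (17, 13), (19, 0), (20, 7), (20, 16)}; affine count = 17; |E(F_23)| = 18.

Discriminant check: Δ ∝ 4a³ + 27b² = 4·12³ + 27·20² = 4·1728 + 27·400 ≡ 2 (mod 23). Nonzero ⇒ E is nonsingular.
For each x ∈ F_23, compute rhs = x³ + 12·x + 20 mod 23, then count y ∈ F_23 with y² ≡ rhs.
  x = 0: rhs = 20, matching y values: none (0 points).
  x = 1: rhs = 10, matching y values: none (0 points).
  x = 2: rhs = 6, matching y values: 11, 12 (2 points).
  x = 3: rhs = 14, matching y values: none (0 points).
  x = 4: rhs = 17, matching y values: none (0 points).
  x = 5: rhs = 21, matching y values: none (0 points).
  x = 6: rhs = 9, matching y values: 3, 20 (2 points).
  x = 7: rhs = 10, matching y values: none (0 points).
  x = 8: rhs = 7, matching y values: none (0 points).
  x = 9: rhs = 6, matching y values: 11, 12 (2 points).
  x = 10: rhs = 13, matching y values: 6, 17 (2 points).
  x = 11: rhs = 11, matching y values: none (0 points).
  x = 12: rhs = 6, matching y values: 11, 12 (2 points).
  x = 13: rhs = 4, matching y values: 2, 21 (2 points).
  x = 14: rhs = 11, matching y values: none (0 points).
  x = 15: rhs = 10, matching y values: none (0 points).
  x = 16: rhs = 7, matching y values: none (0 points).
  x = 17: rhs = 8, matching y values: 10, 13 (2 points).
  x = 18: rhs = 19, matching y values: none (0 points).
  x = 19: rhs = 0, matching y values: 0 (1 points).
  x = 20: rhs = 3, matching y values: 7, 16 (2 points).
  x = 21: rhs = 11, matching y values: none (0 points).
  x = 22: rhs = 7, matching y values: none (0 points).
Total affine count: 17.
Full point count |E(F_23)| = 17 + 1 = 18.
Hasse bound: |18 − (23+1)| = |-6| = 6 ≤ 2√23 ≈ 9.5917 ✓.


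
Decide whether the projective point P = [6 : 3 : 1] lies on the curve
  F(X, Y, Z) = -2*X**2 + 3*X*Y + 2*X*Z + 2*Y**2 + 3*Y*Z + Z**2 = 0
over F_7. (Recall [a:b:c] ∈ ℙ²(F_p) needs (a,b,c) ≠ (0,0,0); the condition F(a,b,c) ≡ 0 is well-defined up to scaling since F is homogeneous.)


F(6,3,1) ≡ 1 (mod 7); P is NOT on the curve.

Evaluate F(6, 3, 1) term-by-term (mod 7).
  -2*X**2 ↦ -2·36·1·1 = -72
  3*X*Y ↦ 3·6·3·1 = 54
  2*X*Z ↦ 2·6·1·1 = 12
  2*Y**2 ↦ 2·1·9·1 = 18
  3*Y*Z ↦ 3·1·3·1 = 9
  Z**2 ↦ 1·1·1·1 = 1
Sum: F(6, 3, 1) = (-72) + (54) + (12) + (18) + (9) + (1) = 22.
Reducing mod 7: 22 ≡ 1 (mod 7).
Since F(a, b, c) ≡ 1 ≠ 0 (mod 7), P does NOT lie on the curve.


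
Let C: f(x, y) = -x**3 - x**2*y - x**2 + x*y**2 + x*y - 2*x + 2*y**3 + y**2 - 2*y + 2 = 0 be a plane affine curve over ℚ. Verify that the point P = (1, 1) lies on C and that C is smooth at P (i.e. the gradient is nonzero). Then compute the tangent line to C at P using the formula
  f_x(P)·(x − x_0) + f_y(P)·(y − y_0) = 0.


Tangent line at P: -7*x + 8*y - 1 = 0.

Step 1: f(1, 1) = 0, so P lies on C.
Step 2: partial derivatives
  f_x(x, y) = -3*x**2 - 2*x*y - 2*x + y**2 + y - 2, f_y(x, y) = -x**2 + 2*x*y + x + 6*y**2 + 2*y - 2.
  f_x(P) = -7, f_y(P) = 8 (gradient nonzero, so P is smooth).
Step 3: tangent line at P: -7·(x − 1) + 8·(y − 1) = 0.
Expanding: -7*x + 8*y - 1 = 0.


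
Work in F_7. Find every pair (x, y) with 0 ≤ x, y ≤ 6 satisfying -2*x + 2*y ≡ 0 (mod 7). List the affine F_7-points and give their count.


Affine F_7-points: {(0, 0), (1, 1), (2, 2), (3, 3), (4, 4), (5, 5), (6, 6)}; count = 7.

For each of the 49 pairs (x, y) ∈ F_7², evaluate f(x, y) mod 7. Record the zeros.
  x = 0: [0↦0, 1↦2, 2↦4, 3↦6, 4↦1, 5↦3, 6↦5]  zeros at y ∈ {0}
  x = 1: [0↦5, 1↦0, 2↦2, 3↦4, 4↦6, 5↦1, 6↦3]  zeros at y ∈ {1}
  x = 2: [0↦3, 1↦5, 2↦0, 3↦2, 4↦4, 5↦6, 6↦1]  zeros at y ∈ {2}
  x = 3: [0↦1, 1↦3, 2↦5, 3↦0, 4↦2, 5↦4, 6↦6]  zeros at y ∈ {3}
  x = 4: [0↦6, 1↦1, 2↦3, 3↦5, 4↦0, 5↦2, 6↦4]  zeros at y ∈ {4}
  x = 5: [0↦4, 1↦6, 2↦1, 3↦3, 4↦5, 5↦0, 6↦2]  zeros at y ∈ {5}
  x = 6: [0↦2, 1↦4, 2↦6, 3↦1, 4↦3, 5↦5, 6↦0]  zeros at y ∈ {6}
Collecting zeros: affine points = {(0, 0), (1, 1), (2, 2), (3, 3), (4, 4), (5, 5), (6, 6)}.
Total count |C(F_7)_aff| = 7.


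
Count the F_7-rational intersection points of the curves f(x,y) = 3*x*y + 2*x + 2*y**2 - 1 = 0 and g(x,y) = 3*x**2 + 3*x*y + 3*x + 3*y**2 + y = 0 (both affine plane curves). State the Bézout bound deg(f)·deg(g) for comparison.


Common zeros: {(0, 2)}; count = 1; Bézout bound = 4.

deg(f) = 2, deg(g) = 2, so Bézout bound = 4.
Scan x ∈ F_7. For each x, list the y ∈ F_7 with f(x, y) ≡ 0 and those with g(x, y) ≡ 0 (mod 7); the common zeros in that column are the intersection.
  x = 0: f ≡ 0 at y ∈ {2, 5}; g ≡ 0 at y ∈ {0, 2}; common: {2}.
  x = 1: f ≡ 0 at y ∈ {3, 6}; g ≡ 0 at y ∈ {4}; common: ∅.
  x = 2: f ≡ 0 at y ∈ ∅; g ≡ 0 at y ∈ {1, 6}; common: ∅.
  x = 3: f ≡ 0 at y ∈ ∅; g ≡ 0 at y ∈ {1, 5}; common: ∅.
  x = 4: f ≡ 0 at y ∈ {0, 1}; g ≡ 0 at y ∈ {2, 3}; common: ∅.
  x = 5: f ≡ 0 at y ∈ ∅; g ≡ 0 at y ∈ {5, 6}; common: ∅.
  x = 6: f ≡ 0 at y ∈ ∅; g ≡ 0 at y ∈ {0, 3}; common: ∅.
Collecting: common zeros = {(0, 2)}, so the count is 1.
Comparison with the Bézout bound: 1 ≤ 4 = deg(f)·deg(g), as expected for curves with no common component (the affine F_7-count falls short of the bound because intersections may lie at infinity, over extension fields, or carry multiplicity).


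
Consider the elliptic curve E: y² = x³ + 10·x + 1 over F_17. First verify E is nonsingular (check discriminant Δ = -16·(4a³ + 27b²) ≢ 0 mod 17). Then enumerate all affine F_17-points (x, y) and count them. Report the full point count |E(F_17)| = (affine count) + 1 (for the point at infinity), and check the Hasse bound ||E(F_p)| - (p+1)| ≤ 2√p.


Affine points = {(0, 1), (0, 16), (8, 7), (8, 10), (9, 2), (9, 15), (10, 8), (10, 9), (12, 8), (12, 9), (13, 4), (13, 13)}; affine count = 12; |E(F_17)| = 13.

Discriminant check: Δ ∝ 4a³ + 27b² = 4·10³ + 27·1² = 4·1000 + 27·1 ≡ 15 (mod 17). Nonzero ⇒ E is nonsingular.
For each x ∈ F_17, compute rhs = x³ + 10·x + 1 mod 17, then count y ∈ F_17 with y² ≡ rhs.
  x = 0: rhs = 1, matching y values: 1, 16 (2 points).
  x = 1: rhs = 12, matching y values: none (0 points).
  x = 2: rhs = 12, matching y values: none (0 points).
  x = 3: rhs = 7, matching y values: none (0 points).
  x = 4: rhs = 3, matching y values: none (0 points).
  x = 5: rhs = 6, matching y values: none (0 points).
  x = 6: rhs = 5, matching y values: none (0 points).
  x = 7: rhs = 6, matching y values: none (0 points).
  x = 8: rhs = 15, matching y values: 7, 10 (2 points).
  x = 9: rhs = 4, matching y values: 2, 15 (2 points).
  x = 10: rhs = 13, matching y values: 8, 9 (2 points).
  x = 11: rhs = 14, matching y values: none (0 points).
  x = 12: rhs = 13, matching y values: 8, 9 (2 points).
  x = 13: rhs = 16, matching y values: 4, 13 (2 points).
  x = 14: rhs = 12, matching y values: none (0 points).
  x = 15: rhs = 7, matching y values: none (0 points).
  x = 16: rhs = 7, matching y values: none (0 points).
Total affine count: 12.
Full point count |E(F_17)| = 12 + 1 = 13.
Hasse bound: |13 − (17+1)| = |-5| = 5 ≤ 2√17 ≈ 8.2462 ✓.


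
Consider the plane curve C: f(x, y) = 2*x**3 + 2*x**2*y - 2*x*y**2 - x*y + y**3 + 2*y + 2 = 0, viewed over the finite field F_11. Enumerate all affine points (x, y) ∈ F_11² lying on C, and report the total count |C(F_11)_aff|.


Affine F_11-points: {(1, 3), (2, 3), (2, 9), (5, 3), (5, 9), (6, 9), (8, 1), (9, 6), (10, 0)}; count = 9.

For each of the 121 pairs (x, y) ∈ F_11², evaluate f(x, y) mod 11. Record the zeros.
  x = 0: [0↦2, 1↦5, 2↦3, 3↦2, 4↦8, 5↦5, 6↦10, 7↦7, 8↦2, 9↦1, 10↦10]  zeros at y ∈ ∅
  x = 1: [0↦4, 1↦6, 2↦10, 3↦0, 4↦4, 5↦6, 6↦1, 7↦6, 8↦5, 9↦4, 10↦9]  zeros at y ∈ {3}
  x = 2: [0↦7, 1↦1, 2↦4, 3↦0, 4↦6, 5↦6, 6↦6, 7↦1, 8↦8, 9↦0, 10↦5]  zeros at y ∈ {3, 9}
  x = 3: [0↦1, 1↦2, 2↦8, 3↦3, 4↦4, 5↦6, 6↦4, 7↦4, 8↦1, 9↦1, 10↦10]  zeros at y ∈ ∅
  x = 4: [0↦9, 1↦10, 2↦1, 3↦10, 4↦10, 5↦7, 6↦7, 7↦5, 8↦7, 9↦8, 10↦3]  zeros at y ∈ ∅
  x = 5: [0↦10, 1↦4, 2↦6, 3↦0, 4↦3, 5↦10, 6↦5, 7↦5, 8↦5, 9↦0, 10↦7]  zeros at y ∈ {3, 9}
  x = 6: [0↦5, 1↦7, 2↦2, 3↦7, 4↦6, 5↦5, 6↦10, 7↦5, 8↦7, 9↦0, 10↦1]  zeros at y ∈ {9}
  x = 7: [0↦6, 1↦9, 2↦1, 3↦10, 4↦9, 5↦4, 6↦1, 7↦6, 8↦3, 9↦9, 10↦8]  zeros at y ∈ ∅
  x = 8: [0↦3, 1↦0, 2↦4, 3↦10, 4↦2, 5↦8, 6↦1, 7↦9, 8↦5, 9↦6, 10↦7]  zeros at y ∈ {1}
  x = 9: [0↦8, 1↦3, 2↦1, 3↦8, 4↦8, 5↦7, 6↦0, 7↦4, 8↦3, 9↦3, 10↦10]  zeros at y ∈ {6}
  x = 10: [0↦0, 1↦8, 2↦4, 3↦5, 4↦6, 5↦2, 6↦10, 7↦3, 8↦9, 9↦1, 10↦7]  zeros at y ∈ {0}
Collecting zeros: affine points = {(1, 3), (2, 3), (2, 9), (5, 3), (5, 9), (6, 9), (8, 1), (9, 6), (10, 0)}.
Total count |C(F_11)_aff| = 9.


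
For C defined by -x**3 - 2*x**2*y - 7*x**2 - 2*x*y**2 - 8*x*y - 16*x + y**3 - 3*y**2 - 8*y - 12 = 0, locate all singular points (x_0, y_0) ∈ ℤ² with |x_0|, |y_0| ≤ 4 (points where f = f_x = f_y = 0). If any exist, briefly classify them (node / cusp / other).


Singular points: {(-2, 0)}; classification: node.

Compute partial derivatives:
  f_x = -3*x**2 - 4*x*y - 14*x - 2*y**2 - 8*y - 16.
  f_y = -2*x**2 - 4*x*y - 8*x + 3*y**2 - 6*y - 8.
Scan x_0 ∈ {−4, ..., 4}. For each x_0, f_y(x_0, y) is a polynomial in y; find its integer roots y ∈ {−4, ..., 4}, then test f_x and f at those candidates.
  x = -4: f_y(-4, y) = 3*y**2 + 10*y - 8; vanishes at y ∈ {-4}. (-4, -4): f_x = -72 ≠ 0.
  x = -3: f_y(-3, y) = 3*y**2 + 6*y - 2; no integer root y with |y| ≤ 4.
  x = -2: f_y(-2, y) = 3*y**2 + 2*y; vanishes at y ∈ {0}. (-2, 0): f_x = 0, f = 0 — SINGULAR.
  x = -1: f_y(-1, y) = 3*y**2 - 2*y - 2; no integer root y with |y| ≤ 4.
  x = 0: f_y(0, y) = 3*y**2 - 6*y - 8; no integer root y with |y| ≤ 4.
  x = 1: f_y(1, y) = 3*y**2 - 10*y - 18; no integer root y with |y| ≤ 4.
  x = 2: f_y(2, y) = 3*y**2 - 14*y - 32; no integer root y with |y| ≤ 4.
  x = 3: f_y(3, y) = 3*y**2 - 18*y - 50; no integer root y with |y| ≤ 4.
  x = 4: f_y(4, y) = 3*y**2 - 22*y - 72; no integer root y with |y| ≤ 4.
Only singular point on the grid: (-2, 0).
Classify: substitute x = -2 + u, y = 0 + v and expand: f = -u**3 - 2*u**2*v - u**2 - 2*u*v**2 + v**3 + v**2.
No constant or linear terms (consistent with a singular point). Quadratic part: -u**2 + v**2. Cubic part: -u**3 - 2*u**2*v - 2*u*v**2 + v**3.
The quadratic part v**2 - u**2 = (v − u)(v + u) splits into two distinct linear factors, so there are two distinct tangent lines y − 0 = ±(x − -2) — this is a node (ordinary double point).
Classification: node.


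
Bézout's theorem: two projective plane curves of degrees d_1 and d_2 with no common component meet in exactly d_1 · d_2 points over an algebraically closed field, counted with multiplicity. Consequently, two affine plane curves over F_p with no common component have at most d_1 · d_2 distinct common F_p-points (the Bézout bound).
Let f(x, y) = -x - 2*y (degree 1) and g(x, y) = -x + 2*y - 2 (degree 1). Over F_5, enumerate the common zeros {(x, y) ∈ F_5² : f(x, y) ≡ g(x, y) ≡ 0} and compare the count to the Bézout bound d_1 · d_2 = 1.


Common zeros: {(4, 3)}; count = 1; Bézout bound = 1.

deg(f) = 1, deg(g) = 1, so Bézout bound = 1.
Scan x ∈ F_5. For each x, list the y ∈ F_5 with f(x, y) ≡ 0 and those with g(x, y) ≡ 0 (mod 5); the common zeros in that column are the intersection.
  x = 0: f ≡ 0 at y ∈ {0}; g ≡ 0 at y ∈ {1}; common: ∅.
  x = 1: f ≡ 0 at y ∈ {2}; g ≡ 0 at y ∈ {4}; common: ∅.
  x = 2: f ≡ 0 at y ∈ {4}; g ≡ 0 at y ∈ {2}; common: ∅.
  x = 3: f ≡ 0 at y ∈ {1}; g ≡ 0 at y ∈ {0}; common: ∅.
  x = 4: f ≡ 0 at y ∈ {3}; g ≡ 0 at y ∈ {3}; common: {3}.
Collecting: common zeros = {(4, 3)}, so the count is 1.
Comparison with the Bézout bound: 1 ≤ 1 = deg(f)·deg(g), as expected for curves with no common component (the bound is attained).


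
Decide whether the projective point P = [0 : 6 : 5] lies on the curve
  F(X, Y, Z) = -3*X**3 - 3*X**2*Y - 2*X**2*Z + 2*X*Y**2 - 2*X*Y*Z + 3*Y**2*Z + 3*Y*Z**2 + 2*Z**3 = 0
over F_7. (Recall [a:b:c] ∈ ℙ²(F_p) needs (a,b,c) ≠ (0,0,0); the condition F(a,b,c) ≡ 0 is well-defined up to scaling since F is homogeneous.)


F(0,6,5) ≡ 1 (mod 7); P is NOT on the curve.

Evaluate F(0, 6, 5) term-by-term (mod 7).
  -3*X**3 ↦ -3·0·1·1 = 0
  -3*X**2*Y ↦ -3·0·6·1 = 0
  -2*X**2*Z ↦ -2·0·1·5 = 0
  2*X*Y**2 ↦ 2·0·36·1 = 0
  -2*X*Y*Z ↦ -2·0·6·5 = 0
  3*Y**2*Z ↦ 3·1·36·5 = 540
  3*Y*Z**2 ↦ 3·1·6·25 = 450
  2*Z**3 ↦ 2·1·1·125 = 250
Sum: F(0, 6, 5) = (0) + (0) + (0) + (0) + (0) + (540) + (450) + (250) = 1240.
Reducing mod 7: 1240 ≡ 1 (mod 7).
Since F(a, b, c) ≡ 1 ≠ 0 (mod 7), P does NOT lie on the curve.


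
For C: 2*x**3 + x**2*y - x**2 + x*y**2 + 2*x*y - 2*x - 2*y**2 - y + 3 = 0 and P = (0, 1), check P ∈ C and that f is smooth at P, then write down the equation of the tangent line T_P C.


Tangent line at P: x - 5*y + 5 = 0.

Step 1: f(0, 1) = 0, so P lies on C.
Step 2: partial derivatives
  f_x(x, y) = 6*x**2 + 2*x*y - 2*x + y**2 + 2*y - 2, f_y(x, y) = x**2 + 2*x*y + 2*x - 4*y - 1.
  f_x(P) = 1, f_y(P) = -5 (gradient nonzero, so P is smooth).
Step 3: tangent line at P: 1·(x − 0) + -5·(y − 1) = 0.
Expanding: x - 5*y + 5 = 0.


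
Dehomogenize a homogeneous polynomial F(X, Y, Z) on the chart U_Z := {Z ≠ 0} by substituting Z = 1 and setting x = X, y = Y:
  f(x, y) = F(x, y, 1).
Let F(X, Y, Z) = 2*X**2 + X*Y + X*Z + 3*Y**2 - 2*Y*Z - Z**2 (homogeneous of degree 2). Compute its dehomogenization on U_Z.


f(x, y) = 2*x**2 + x*y + x + 3*y**2 - 2*y - 1

On U_Z we set Z = 1. Each monomial c·X^i·Y^j·Z^k in F becomes c·x^i·y^j·1^k = c·x^i·y^j.
Substituting Z = 1: F(X, Y, 1) = 2*x**2 + x*y + x + 3*y**2 - 2*y - 1.
Note: deg(f) ≤ deg(F) = 2; strict inequality happens when F is divisible by Z (lost terms).


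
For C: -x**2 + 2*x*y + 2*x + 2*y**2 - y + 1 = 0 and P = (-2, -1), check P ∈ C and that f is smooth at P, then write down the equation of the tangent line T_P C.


Tangent line at P: 4*x - 9*y - 1 = 0.

Step 1: f(-2, -1) = 0, so P lies on C.
Step 2: partial derivatives
  f_x(x, y) = -2*x + 2*y + 2, f_y(x, y) = 2*x + 4*y - 1.
  f_x(P) = 4, f_y(P) = -9 (gradient nonzero, so P is smooth).
Step 3: tangent line at P: 4·(x − -2) + -9·(y − -1) = 0.
Expanding: 4*x - 9*y - 1 = 0.


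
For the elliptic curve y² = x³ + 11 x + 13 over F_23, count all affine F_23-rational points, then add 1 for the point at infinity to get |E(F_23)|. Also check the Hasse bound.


Affine points = {(0, 6), (0, 17), (1, 5), (1, 18), (3, 2), (3, 21), (4, 11), (4, 12), (5, 3), (5, 20), (9, 6), (9, 17), (11, 4), (11, 19), (14, 6), (14, 17), (21, 11), (21, 12), (22, 1), (22, 22)}; affine count = 20; |E(F_23)| = 21.

Discriminant check: Δ ∝ 4a³ + 27b² = 4·11³ + 27·13² = 4·1331 + 27·169 ≡ 20 (mod 23). Nonzero ⇒ E is nonsingular.
For each x ∈ F_23, compute rhs = x³ + 11·x + 13 mod 23, then count y ∈ F_23 with y² ≡ rhs.
  x = 0: rhs = 13, matching y values: 6, 17 (2 points).
  x = 1: rhs = 2, matching y values: 5, 18 (2 points).
  x = 2: rhs = 20, matching y values: none (0 points).
  x = 3: rhs = 4, matching y values: 2, 21 (2 points).
  x = 4: rhs = 6, matching y values: 11, 12 (2 points).
  x = 5: rhs = 9, matching y values: 3, 20 (2 points).
  x = 6: rhs = 19, matching y values: none (0 points).
  x = 7: rhs = 19, matching y values: none (0 points).
  x = 8: rhs = 15, matching y values: none (0 points).
  x = 9: rhs = 13, matching y values: 6, 17 (2 points).
  x = 10: rhs = 19, matching y values: none (0 points).
  x = 11: rhs = 16, matching y values: 4, 19 (2 points).
  x = 12: rhs = 10, matching y values: none (0 points).
  x = 13: rhs = 7, matching y values: none (0 points).
  x = 14: rhs = 13, matching y values: 6, 17 (2 points).
  x = 15: rhs = 11, matching y values: none (0 points).
  x = 16: rhs = 7, matching y values: none (0 points).
  x = 17: rhs = 7, matching y values: none (0 points).
  x = 18: rhs = 17, matching y values: none (0 points).
  x = 19: rhs = 20, matching y values: none (0 points).
  x = 20: rhs = 22, matching y values: none (0 points).
  x = 21: rhs = 6, matching y values: 11, 12 (2 points).
  x = 22: rhs = 1, matching y values: 1, 22 (2 points).
Total affine count: 20.
Full point count |E(F_23)| = 20 + 1 = 21.
Hasse bound: |21 − (23+1)| = |-3| = 3 ≤ 2√23 ≈ 9.5917 ✓.


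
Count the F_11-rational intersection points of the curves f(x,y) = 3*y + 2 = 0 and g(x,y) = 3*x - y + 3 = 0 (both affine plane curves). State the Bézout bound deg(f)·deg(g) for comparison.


Common zeros: {(0, 3)}; count = 1; Bézout bound = 1.

deg(f) = 1, deg(g) = 1, so Bézout bound = 1.
Scan x ∈ F_11. For each x, list the y ∈ F_11 with f(x, y) ≡ 0 and those with g(x, y) ≡ 0 (mod 11); the common zeros in that column are the intersection.
  x = 0: f ≡ 0 at y ∈ {3}; g ≡ 0 at y ∈ {3}; common: {3}.
  x = 1: f ≡ 0 at y ∈ {3}; g ≡ 0 at y ∈ {6}; common: ∅.
  x = 2: f ≡ 0 at y ∈ {3}; g ≡ 0 at y ∈ {9}; common: ∅.
  x = 3: f ≡ 0 at y ∈ {3}; g ≡ 0 at y ∈ {1}; common: ∅.
  x = 4: f ≡ 0 at y ∈ {3}; g ≡ 0 at y ∈ {4}; common: ∅.
  x = 5: f ≡ 0 at y ∈ {3}; g ≡ 0 at y ∈ {7}; common: ∅.
  x = 6: f ≡ 0 at y ∈ {3}; g ≡ 0 at y ∈ {10}; common: ∅.
  x = 7: f ≡ 0 at y ∈ {3}; g ≡ 0 at y ∈ {2}; common: ∅.
  x = 8: f ≡ 0 at y ∈ {3}; g ≡ 0 at y ∈ {5}; common: ∅.
  x = 9: f ≡ 0 at y ∈ {3}; g ≡ 0 at y ∈ {8}; common: ∅.
  x = 10: f ≡ 0 at y ∈ {3}; g ≡ 0 at y ∈ {0}; common: ∅.
Collecting: common zeros = {(0, 3)}, so the count is 1.
Comparison with the Bézout bound: 1 ≤ 1 = deg(f)·deg(g), as expected for curves with no common component (the bound is attained).


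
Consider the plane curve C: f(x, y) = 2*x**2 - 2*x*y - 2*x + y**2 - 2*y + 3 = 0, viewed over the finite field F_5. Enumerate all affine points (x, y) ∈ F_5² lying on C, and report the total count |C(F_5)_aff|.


Affine F_5-points: {(1, 1), (1, 3), (3, 0), (3, 3)}; count = 4.

For each of the 25 pairs (x, y) ∈ F_5², evaluate f(x, y) mod 5. Record the zeros.
  x = 0: [0↦3, 1↦2, 2↦3, 3↦1, 4↦1]  zeros at y ∈ ∅
  x = 1: [0↦3, 1↦0, 2↦4, 3↦0, 4↦3]  zeros at y ∈ {1, 3}
  x = 2: [0↦2, 1↦2, 2↦4, 3↦3, 4↦4]  zeros at y ∈ ∅
  x = 3: [0↦0, 1↦3, 2↦3, 3↦0, 4↦4]  zeros at y ∈ {0, 3}
  x = 4: [0↦2, 1↦3, 2↦1, 3↦1, 4↦3]  zeros at y ∈ ∅
Collecting zeros: affine points = {(1, 1), (1, 3), (3, 0), (3, 3)}.
Total count |C(F_5)_aff| = 4.


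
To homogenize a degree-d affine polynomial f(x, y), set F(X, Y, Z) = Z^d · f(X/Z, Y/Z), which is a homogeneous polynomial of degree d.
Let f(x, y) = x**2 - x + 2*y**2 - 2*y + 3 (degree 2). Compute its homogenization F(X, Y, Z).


F(X, Y, Z) = X**2 - X*Z + 2*Y**2 - 2*Y*Z + 3*Z**2

deg(f) = 2.
Substitute x = X/Z, y = Y/Z into f, then multiply by Z^2.
  monomial 1·x^2·y^0 ↦ 1·X^2·Y^0·Z^0.
  monomial -1·x^1·y^0 ↦ -1·X^1·Y^0·Z^1.
  monomial 2·x^0·y^2 ↦ 2·X^0·Y^2·Z^0.
  monomial -2·x^0·y^1 ↦ -2·X^0·Y^1·Z^1.
  monomial 3·x^0·y^0 ↦ 3·X^0·Y^0·Z^2.
Collecting: F(X, Y, Z) = X**2 - X*Z + 2*Y**2 - 2*Y*Z + 3*Z**2.


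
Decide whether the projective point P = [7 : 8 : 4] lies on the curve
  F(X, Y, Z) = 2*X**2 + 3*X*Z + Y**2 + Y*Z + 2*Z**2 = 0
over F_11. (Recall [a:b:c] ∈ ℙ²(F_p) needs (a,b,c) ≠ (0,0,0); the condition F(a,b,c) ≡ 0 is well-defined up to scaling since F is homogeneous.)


F(7,8,4) ≡ 2 (mod 11); P is NOT on the curve.

Evaluate F(7, 8, 4) term-by-term (mod 11).
  2*X**2 ↦ 2·49·1·1 = 98
  3*X*Z ↦ 3·7·1·4 = 84
  Y**2 ↦ 1·1·64·1 = 64
  Y*Z ↦ 1·1·8·4 = 32
  2*Z**2 ↦ 2·1·1·16 = 32
Sum: F(7, 8, 4) = (98) + (84) + (64) + (32) + (32) = 310.
Reducing mod 11: 310 ≡ 2 (mod 11).
Since F(a, b, c) ≡ 2 ≠ 0 (mod 11), P does NOT lie on the curve.


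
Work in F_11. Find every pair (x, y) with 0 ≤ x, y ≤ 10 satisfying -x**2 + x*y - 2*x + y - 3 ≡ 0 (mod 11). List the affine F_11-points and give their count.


Affine F_11-points: {(0, 3), (1, 3), (2, 0), (3, 10), (4, 1), (5, 10), (6, 1), (7, 0), (8, 8), (9, 8)}; count = 10.

For each of the 121 pairs (x, y) ∈ F_11², evaluate f(x, y) mod 11. Record the zeros.
  x = 0: [0↦8, 1↦9, 2↦10, 3↦0, 4↦1, 5↦2, 6↦3, 7↦4, 8↦5, 9↦6, 10↦7]  zeros at y ∈ {3}
  x = 1: [0↦5, 1↦7, 2↦9, 3↦0, 4↦2, 5↦4, 6↦6, 7↦8, 8↦10, 9↦1, 10↦3]  zeros at y ∈ {3}
  x = 2: [0↦0, 1↦3, 2↦6, 3↦9, 4↦1, 5↦4, 6↦7, 7↦10, 8↦2, 9↦5, 10↦8]  zeros at y ∈ {0}
  x = 3: [0↦4, 1↦8, 2↦1, 3↦5, 4↦9, 5↦2, 6↦6, 7↦10, 8↦3, 9↦7, 10↦0]  zeros at y ∈ {10}
  x = 4: [0↦6, 1↦0, 2↦5, 3↦10, 4↦4, 5↦9, 6↦3, 7↦8, 8↦2, 9↦7, 10↦1]  zeros at y ∈ {1}
  x = 5: [0↦6, 1↦1, 2↦7, 3↦2, 4↦8, 5↦3, 6↦9, 7↦4, 8↦10, 9↦5, 10↦0]  zeros at y ∈ {10}
  x = 6: [0↦4, 1↦0, 2↦7, 3↦3, 4↦10, 5↦6, 6↦2, 7↦9, 8↦5, 9↦1, 10↦8]  zeros at y ∈ {1}
  x = 7: [0↦0, 1↦8, 2↦5, 3↦2, 4↦10, 5↦7, 6↦4, 7↦1, 8↦9, 9↦6, 10↦3]  zeros at y ∈ {0}
  x = 8: [0↦5, 1↦3, 2↦1, 3↦10, 4↦8, 5↦6, 6↦4, 7↦2, 8↦0, 9↦9, 10↦7]  zeros at y ∈ {8}
  x = 9: [0↦8, 1↦7, 2↦6, 3↦5, 4↦4, 5↦3, 6↦2, 7↦1, 8↦0, 9↦10, 10↦9]  zeros at y ∈ {8}
  x = 10: [0↦9, 1↦9, 2↦9, 3↦9, 4↦9, 5↦9, 6↦9, 7↦9, 8↦9, 9↦9, 10↦9]  zeros at y ∈ ∅
Collecting zeros: affine points = {(0, 3), (1, 3), (2, 0), (3, 10), (4, 1), (5, 10), (6, 1), (7, 0), (8, 8), (9, 8)}.
Total count |C(F_11)_aff| = 10.
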